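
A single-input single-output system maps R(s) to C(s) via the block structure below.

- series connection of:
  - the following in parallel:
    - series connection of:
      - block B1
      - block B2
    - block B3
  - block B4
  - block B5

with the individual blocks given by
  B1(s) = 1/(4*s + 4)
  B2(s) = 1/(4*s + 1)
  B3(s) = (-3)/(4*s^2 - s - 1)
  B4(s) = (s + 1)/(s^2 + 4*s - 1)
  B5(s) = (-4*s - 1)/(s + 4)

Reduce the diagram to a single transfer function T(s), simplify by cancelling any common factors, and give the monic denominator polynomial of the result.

The answer is s^5 + 31*s^4/4 + 51*s^3/4 - 39*s^2/4 - 11*s/4 + 1.

Reasoning:
[1] reduce the series chain B1, B2 = 1/(16*s^2 + 20*s + 4)
[2] add (B1*B2), B3 (parallel) = (-44*s^2 - 61*s - 13)/(64*s^4 + 64*s^3 - 20*s^2 - 24*s - 4)
[3] series reduction of ((B1*B2)+B3), B4, B5 = (44*s^2 + 61*s + 13)/(16*s^5 + 124*s^4 + 204*s^3 - 156*s^2 - 44*s + 16)
That last expression is T(s), already simplified. Scaling its denominator by 1/16 (the reciprocal of the leading coefficient) yields the monic denominator.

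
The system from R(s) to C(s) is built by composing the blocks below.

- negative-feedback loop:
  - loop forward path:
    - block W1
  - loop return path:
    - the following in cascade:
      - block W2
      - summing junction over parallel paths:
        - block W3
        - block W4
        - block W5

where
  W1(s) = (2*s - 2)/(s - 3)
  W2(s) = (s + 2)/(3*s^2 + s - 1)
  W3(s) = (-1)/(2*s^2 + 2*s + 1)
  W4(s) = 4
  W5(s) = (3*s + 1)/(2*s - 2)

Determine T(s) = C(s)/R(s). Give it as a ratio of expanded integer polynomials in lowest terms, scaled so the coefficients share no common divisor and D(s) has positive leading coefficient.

The answer is (12*s^5 + 4*s^4 - 10*s^3 - 8*s^2 + 2)/(6*s^5 + 12*s^4 + 31*s^3 + s^2 - 13*s - 7).

Reasoning:
(1) sum the parallel branches W3, W4, W5: (22*s^3 + 8*s^2 - 5*s - 5)/(4*s^3 - 2*s - 2)
(2) reduce the series chain W2, (W3+W4+W5): (22*s^4 + 52*s^3 + 11*s^2 - 15*s - 10)/(12*s^5 + 4*s^4 - 10*s^3 - 8*s^2 + 2)
(3) close the feedback loop around W1, (W2*(W3+W4+W5)), which is the overall transfer function T(s) = C(s)/R(s) in lowest terms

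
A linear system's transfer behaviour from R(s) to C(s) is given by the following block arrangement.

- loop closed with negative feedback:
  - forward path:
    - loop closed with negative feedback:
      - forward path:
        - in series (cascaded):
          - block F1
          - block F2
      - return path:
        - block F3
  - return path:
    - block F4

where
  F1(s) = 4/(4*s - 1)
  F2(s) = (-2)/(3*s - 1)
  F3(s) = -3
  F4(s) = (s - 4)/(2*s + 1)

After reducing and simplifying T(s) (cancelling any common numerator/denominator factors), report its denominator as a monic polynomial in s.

(1) cascade F1, F2 = (-8)/(12*s^2 - 7*s + 1)
(2) apply the feedback formula to (F1*F2), F3 = (-8)/(12*s^2 - 7*s + 25)
(3) feedback reduction of [(F1*F2)/(1+(F1*F2)*F3)], F4 = (-16*s - 8)/(24*s^3 - 2*s^2 + 35*s + 57)
T(s) is the step-3 result (common factors already cancelled). Leading coefficient of the denominator: 24. Divide through by 24 for the monic polynomial.

Therefore the answer is s^3 - s^2/12 + 35*s/24 + 19/8.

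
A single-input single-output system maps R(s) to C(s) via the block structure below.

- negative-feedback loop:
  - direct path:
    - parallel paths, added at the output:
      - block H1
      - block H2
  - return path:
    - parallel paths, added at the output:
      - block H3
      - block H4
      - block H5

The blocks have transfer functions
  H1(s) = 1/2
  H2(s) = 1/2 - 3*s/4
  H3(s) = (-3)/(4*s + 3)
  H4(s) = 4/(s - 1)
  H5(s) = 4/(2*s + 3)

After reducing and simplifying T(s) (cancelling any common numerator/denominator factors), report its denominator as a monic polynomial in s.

Reducing step by step:

Step 1 - combine H1, H2 in parallel = 1 - 3*s/4
Step 2 - combine H3, H4, H5 in parallel = (42*s^2 + 65*s + 33)/(8*s^3 + 10*s^2 - 9*s - 9)
Step 3 - close the feedback loop around (H1+H2), (H3+H4+H5) = (24*s^4 - 2*s^3 - 67*s^2 + 9*s + 36)/(94*s^3 - 13*s^2 - 125*s - 96)
T(s) is the step-3 result (common factors already cancelled). Leading coefficient of the denominator: 94. Divide through by 94 for the monic polynomial.

Answer: s^3 - 13*s^2/94 - 125*s/94 - 48/47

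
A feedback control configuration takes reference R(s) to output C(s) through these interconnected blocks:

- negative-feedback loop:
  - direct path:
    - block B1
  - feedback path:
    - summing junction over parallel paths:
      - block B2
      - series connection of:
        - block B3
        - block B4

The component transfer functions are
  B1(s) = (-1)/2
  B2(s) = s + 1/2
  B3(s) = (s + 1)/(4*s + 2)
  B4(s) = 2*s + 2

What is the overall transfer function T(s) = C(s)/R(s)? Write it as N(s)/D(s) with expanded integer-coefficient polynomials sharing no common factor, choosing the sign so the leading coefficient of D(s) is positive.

Step 1. multiply B3, B4 (series); result (s^2 + 2*s + 1)/(2*s + 1)
Step 2. add B2, (B3*B4) (parallel); result (6*s^2 + 8*s + 3)/(4*s + 2)
Step 3. close the feedback loop around B1, (B2+(B3*B4)): this yields T(s), and no further normalization is needed

Answer: (4*s + 2)/(6*s^2 - 1)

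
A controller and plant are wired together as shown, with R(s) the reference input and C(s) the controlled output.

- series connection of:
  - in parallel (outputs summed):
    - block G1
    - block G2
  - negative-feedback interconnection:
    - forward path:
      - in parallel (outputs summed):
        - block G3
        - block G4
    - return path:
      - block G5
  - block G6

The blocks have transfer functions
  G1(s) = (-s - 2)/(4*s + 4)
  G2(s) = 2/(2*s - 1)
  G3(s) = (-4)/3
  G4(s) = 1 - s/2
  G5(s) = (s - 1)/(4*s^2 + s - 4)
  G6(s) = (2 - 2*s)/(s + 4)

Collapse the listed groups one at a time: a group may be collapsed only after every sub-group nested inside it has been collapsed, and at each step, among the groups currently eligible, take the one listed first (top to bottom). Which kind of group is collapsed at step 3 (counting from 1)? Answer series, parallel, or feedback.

Step 1 - reduce the parallel group G1, G2
Step 2 - reduce the parallel group G3, G4
Step 3 - apply the feedback formula to (G3+G4), G5
Step 4 - cascade (G1+G2), [(G3+G4)/(1+(G3+G4)*G5)], G6
Step 3 collapses a feedback group.

Final answer: feedback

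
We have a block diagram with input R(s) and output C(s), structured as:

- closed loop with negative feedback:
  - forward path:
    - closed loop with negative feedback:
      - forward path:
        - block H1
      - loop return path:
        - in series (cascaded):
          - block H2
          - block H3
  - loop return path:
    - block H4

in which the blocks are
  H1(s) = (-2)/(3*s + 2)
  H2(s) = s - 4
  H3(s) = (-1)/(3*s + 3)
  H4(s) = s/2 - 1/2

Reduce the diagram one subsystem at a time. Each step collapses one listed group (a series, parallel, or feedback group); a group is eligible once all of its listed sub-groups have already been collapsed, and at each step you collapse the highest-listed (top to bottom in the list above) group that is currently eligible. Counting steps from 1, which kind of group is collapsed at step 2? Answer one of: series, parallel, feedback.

Step 1 - series reduction of H2, H3
Step 2 - apply the feedback formula to H1, (H2*H3)
Step 3 - apply the feedback formula to [H1/(1+H1*(H2*H3))], H4
So the answer for step 2 is feedback.

Hence the answer: feedback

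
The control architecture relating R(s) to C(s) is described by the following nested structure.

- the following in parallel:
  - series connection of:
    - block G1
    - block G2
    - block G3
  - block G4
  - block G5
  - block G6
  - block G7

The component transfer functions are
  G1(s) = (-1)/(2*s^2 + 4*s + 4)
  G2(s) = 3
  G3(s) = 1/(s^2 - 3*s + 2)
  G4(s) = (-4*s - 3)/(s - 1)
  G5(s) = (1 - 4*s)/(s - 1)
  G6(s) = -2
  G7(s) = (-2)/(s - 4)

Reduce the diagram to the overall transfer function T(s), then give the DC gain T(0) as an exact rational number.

The answer is 1/8.

Reasoning:
Step 1 - series reduction of G1, G2, G3; result (-3)/(2*s^4 - 2*s^3 - 4*s^2 - 4*s + 8)
Step 2 - add (G1*G2*G3), G4, G5, G6, G7 (parallel); result (-20*s^5 + 76*s^4 + 44*s^3 - 72*s^2 - 315*s - 4)/(2*s^5 - 10*s^4 + 4*s^3 + 12*s^2 + 24*s - 32)
The step-2 result is T(s). Setting s = 0: T(0) = -4/(-32) = 1/8.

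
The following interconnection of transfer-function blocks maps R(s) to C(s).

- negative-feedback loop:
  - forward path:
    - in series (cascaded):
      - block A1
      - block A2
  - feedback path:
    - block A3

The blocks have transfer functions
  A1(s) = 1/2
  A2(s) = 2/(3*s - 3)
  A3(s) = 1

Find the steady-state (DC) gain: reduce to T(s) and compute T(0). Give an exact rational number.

(1) cascade A1, A2: 1/(3*s - 3)
(2) feedback reduction of (A1*A2), A3: 1/(3*s - 2)
DC gain: substitute s = 0 into T(s) from step 2: T(0) = 1/(-2) = -1/2.

Answer: -1/2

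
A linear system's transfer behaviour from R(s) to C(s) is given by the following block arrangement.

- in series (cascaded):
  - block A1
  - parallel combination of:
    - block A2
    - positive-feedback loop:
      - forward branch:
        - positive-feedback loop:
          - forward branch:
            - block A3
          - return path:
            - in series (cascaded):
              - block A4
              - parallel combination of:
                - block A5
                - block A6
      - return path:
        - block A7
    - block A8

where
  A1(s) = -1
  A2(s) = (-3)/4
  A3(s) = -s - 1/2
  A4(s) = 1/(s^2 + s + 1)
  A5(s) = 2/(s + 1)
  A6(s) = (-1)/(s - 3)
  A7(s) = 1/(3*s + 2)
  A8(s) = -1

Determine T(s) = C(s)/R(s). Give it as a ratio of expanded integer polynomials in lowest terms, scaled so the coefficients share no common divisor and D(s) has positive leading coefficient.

(1) parallel reduction of A5, A6, giving (s - 7)/(s^2 - 2*s - 3)
(2) reduce the series chain A4, (A5+A6), giving (s - 7)/(s^4 - s^3 - 4*s^2 - 5*s - 3)
(3) feedback reduction of A3, (A4*(A5+A6)), giving (-2*s^5 + s^4 + 9*s^3 + 14*s^2 + 11*s + 3)/(2*s^4 - 2*s^3 - 6*s^2 - 23*s - 13)
(4) close the feedback loop around [A3/(1-A3*(A4*(A5+A6)))], A7, giving (-6*s^6 - s^5 + 29*s^4 + 60*s^3 + 61*s^2 + 31*s + 6)/(8*s^5 - 3*s^4 - 31*s^3 - 95*s^2 - 96*s - 29)
(5) combine A2, [[A3/(1-A3*(A4*(A5+A6)))]/(1-[A3/(1-A3*(A4*(A5+A6)))]*A7)], A8 in parallel, giving (-24*s^6 - 60*s^5 + 137*s^4 + 457*s^3 + 909*s^2 + 796*s + 227)/(32*s^5 - 12*s^4 - 124*s^3 - 380*s^2 - 384*s - 116)
(6) reduce the series chain A1, (A2+[[A3/(1-A3*(A4*(A5+A6)))]/(1-[A3/(1-A3*(A4*(A5+A6)))]*A7)]+A8) - this is the overall T(s), already in the required normalized form

Hence the answer: (24*s^6 + 60*s^5 - 137*s^4 - 457*s^3 - 909*s^2 - 796*s - 227)/(32*s^5 - 12*s^4 - 124*s^3 - 380*s^2 - 384*s - 116)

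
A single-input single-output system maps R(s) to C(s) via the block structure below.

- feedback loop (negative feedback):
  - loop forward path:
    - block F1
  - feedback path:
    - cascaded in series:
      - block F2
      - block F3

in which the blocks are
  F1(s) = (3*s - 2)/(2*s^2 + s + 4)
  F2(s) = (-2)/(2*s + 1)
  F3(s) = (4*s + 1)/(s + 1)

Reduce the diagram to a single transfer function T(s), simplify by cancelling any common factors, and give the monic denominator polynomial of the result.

1. series reduction of F2, F3: (-8*s - 2)/(2*s^2 + 3*s + 1)
2. close the feedback loop around F1, (F2*F3): (6*s^3 + 5*s^2 - 3*s - 2)/(4*s^4 + 8*s^3 - 11*s^2 + 23*s + 8)
T(s) is the step-2 result (common factors already cancelled). Leading coefficient of the denominator: 4. Divide through by 4 for the monic polynomial.

Therefore the answer is s^4 + 2*s^3 - 11*s^2/4 + 23*s/4 + 2.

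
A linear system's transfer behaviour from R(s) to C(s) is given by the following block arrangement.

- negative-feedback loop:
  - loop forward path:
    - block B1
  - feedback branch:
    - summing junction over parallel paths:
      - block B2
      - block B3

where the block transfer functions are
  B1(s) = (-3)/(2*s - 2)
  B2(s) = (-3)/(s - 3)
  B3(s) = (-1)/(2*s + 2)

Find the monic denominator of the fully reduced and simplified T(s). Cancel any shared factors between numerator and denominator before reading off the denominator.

Step 1. parallel reduction of B2, B3 -> (-7*s - 3)/(2*s^2 - 4*s - 6)
Step 2. apply the feedback formula to B1, (B2+B3) -> (-6*s^2 + 12*s + 18)/(4*s^3 - 12*s^2 + 17*s + 21)
T(s) is the step-2 result (common factors already cancelled). Leading coefficient of the denominator: 4. Divide through by 4 for the monic polynomial.

Final answer: s^3 - 3*s^2 + 17*s/4 + 21/4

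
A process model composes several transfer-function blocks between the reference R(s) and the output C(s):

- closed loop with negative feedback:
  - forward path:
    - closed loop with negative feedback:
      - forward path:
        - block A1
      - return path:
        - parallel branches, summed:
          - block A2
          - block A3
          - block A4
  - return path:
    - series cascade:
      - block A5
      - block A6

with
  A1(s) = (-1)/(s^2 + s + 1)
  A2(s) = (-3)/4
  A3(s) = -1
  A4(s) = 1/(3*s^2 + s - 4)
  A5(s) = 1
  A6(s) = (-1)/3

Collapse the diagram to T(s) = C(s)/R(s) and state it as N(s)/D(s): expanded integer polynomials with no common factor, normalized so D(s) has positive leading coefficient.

Step 1: combine A2, A3, A4 in parallel: (-21*s^2 - 7*s + 32)/(12*s^2 + 4*s - 16)
Step 2: collapse the loop (A1 forward, (A2+A3+A4) return): (-12*s^2 - 4*s + 16)/(12*s^4 + 16*s^3 + 21*s^2 - 5*s - 48)
Step 3: reduce the series chain A5, A6: (-1)/3
Step 4: feedback reduction of [A1/(1+A1*(A2+A3+A4))], (A5*A6), giving the overall T(s)

Answer: (-36*s^2 - 12*s + 48)/(36*s^4 + 48*s^3 + 75*s^2 - 11*s - 160)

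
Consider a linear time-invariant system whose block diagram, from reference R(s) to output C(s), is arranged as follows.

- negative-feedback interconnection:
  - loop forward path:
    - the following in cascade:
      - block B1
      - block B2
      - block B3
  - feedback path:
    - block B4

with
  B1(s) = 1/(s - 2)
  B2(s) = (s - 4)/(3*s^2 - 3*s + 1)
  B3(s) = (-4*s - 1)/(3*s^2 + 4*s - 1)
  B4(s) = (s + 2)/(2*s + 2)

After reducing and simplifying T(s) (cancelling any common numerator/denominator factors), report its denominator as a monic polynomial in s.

Answer: s^6 - 2*s^5/3 - 11*s^4/3 + 11*s^3/9 + 13*s^2/6 + 4*s/9 + 2/3

Working:
Step 1. combine B1, B2, B3 in series, giving (-4*s^2 + 15*s + 4)/(9*s^5 - 15*s^4 - 18*s^3 + 31*s^2 - 15*s + 2)
Step 2. close the feedback loop around (B1*B2*B3), B4, giving (-8*s^3 + 22*s^2 + 38*s + 8)/(18*s^6 - 12*s^5 - 66*s^4 + 22*s^3 + 39*s^2 + 8*s + 12)
The result of step 2 is T(s) in lowest terms. Its denominator has leading coefficient 18; dividing the denominator through by 18 makes it monic.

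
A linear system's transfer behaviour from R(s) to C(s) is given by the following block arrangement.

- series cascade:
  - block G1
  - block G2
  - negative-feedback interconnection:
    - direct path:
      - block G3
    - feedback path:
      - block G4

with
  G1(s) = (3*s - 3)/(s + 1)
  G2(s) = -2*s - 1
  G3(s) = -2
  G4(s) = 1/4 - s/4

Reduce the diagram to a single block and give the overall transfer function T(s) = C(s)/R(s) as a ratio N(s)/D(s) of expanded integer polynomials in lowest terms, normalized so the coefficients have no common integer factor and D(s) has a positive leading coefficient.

First reduce the diagram to T(s).

Step 1. reduce the feedback loop with forward G3 and return G4; result (-4)/(s + 1)
Step 2. cascade G1, G2, [G3/(1+G3*G4)] - this is the overall T(s), already in the required normalized form

Answer: (24*s^2 - 12*s - 12)/(s^2 + 2*s + 1)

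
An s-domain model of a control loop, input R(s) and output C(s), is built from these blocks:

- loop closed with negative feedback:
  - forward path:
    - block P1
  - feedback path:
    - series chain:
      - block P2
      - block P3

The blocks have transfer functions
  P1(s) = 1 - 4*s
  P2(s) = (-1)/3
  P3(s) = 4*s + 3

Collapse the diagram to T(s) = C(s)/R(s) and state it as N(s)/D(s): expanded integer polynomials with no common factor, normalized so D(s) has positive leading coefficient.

Step 1: series reduction of P2, P3, giving -4*s/3 - 1
Step 2: feedback reduction of P1, (P2*P3), which is the overall transfer function T(s) = C(s)/R(s) in lowest terms

Hence the answer: (3 - 12*s)/(16*s^2 + 8*s)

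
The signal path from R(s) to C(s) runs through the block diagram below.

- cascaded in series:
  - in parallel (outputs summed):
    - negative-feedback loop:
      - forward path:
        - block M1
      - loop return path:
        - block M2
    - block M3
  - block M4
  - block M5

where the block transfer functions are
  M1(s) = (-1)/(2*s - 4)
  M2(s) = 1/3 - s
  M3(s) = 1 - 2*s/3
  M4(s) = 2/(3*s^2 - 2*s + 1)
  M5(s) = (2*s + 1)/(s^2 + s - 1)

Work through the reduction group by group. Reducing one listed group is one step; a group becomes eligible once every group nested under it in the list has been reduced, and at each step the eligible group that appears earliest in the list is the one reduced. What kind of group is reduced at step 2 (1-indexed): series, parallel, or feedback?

The answer is parallel.

Reasoning:
(1) feedback reduction of M1, M2
(2) sum the parallel branches [M1/(1+M1*M2)], M3
(3) combine ([M1/(1+M1*M2)]+M3), M4, M5 in series
So the answer for step 2 is parallel.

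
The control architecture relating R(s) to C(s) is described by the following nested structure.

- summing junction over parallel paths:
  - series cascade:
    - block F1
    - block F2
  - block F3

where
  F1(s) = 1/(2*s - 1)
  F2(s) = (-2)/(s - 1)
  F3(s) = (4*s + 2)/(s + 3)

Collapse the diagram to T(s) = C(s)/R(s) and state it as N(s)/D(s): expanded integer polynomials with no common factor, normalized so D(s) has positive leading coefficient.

Answer: (8*s^3 - 8*s^2 - 4*s - 4)/(2*s^3 + 3*s^2 - 8*s + 3)

Working:
Step 1. reduce the series chain F1, F2 -> (-2)/(2*s^2 - 3*s + 1)
Step 2. parallel reduction of (F1*F2), F3: this yields T(s), and no further normalization is needed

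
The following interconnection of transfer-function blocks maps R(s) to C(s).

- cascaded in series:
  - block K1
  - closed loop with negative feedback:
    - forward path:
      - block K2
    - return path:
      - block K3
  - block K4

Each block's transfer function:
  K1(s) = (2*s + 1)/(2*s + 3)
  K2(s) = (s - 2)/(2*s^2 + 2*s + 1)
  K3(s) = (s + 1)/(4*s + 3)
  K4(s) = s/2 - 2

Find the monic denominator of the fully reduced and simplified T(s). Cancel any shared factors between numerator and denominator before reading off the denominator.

Reducing step by step:

1. close the feedback loop around K2, K3; result (4*s^2 - 5*s - 6)/(8*s^3 + 15*s^2 + 9*s + 1)
2. series reduction of K1, [K2/(1+K2*K3)], K4; result (8*s^4 - 38*s^3 + 7*s^2 + 62*s + 24)/(32*s^4 + 108*s^3 + 126*s^2 + 58*s + 6)
T(s) is the step-2 result (common factors already cancelled). Leading coefficient of the denominator: 32. Divide through by 32 for the monic polynomial.

Answer: s^4 + 27*s^3/8 + 63*s^2/16 + 29*s/16 + 3/16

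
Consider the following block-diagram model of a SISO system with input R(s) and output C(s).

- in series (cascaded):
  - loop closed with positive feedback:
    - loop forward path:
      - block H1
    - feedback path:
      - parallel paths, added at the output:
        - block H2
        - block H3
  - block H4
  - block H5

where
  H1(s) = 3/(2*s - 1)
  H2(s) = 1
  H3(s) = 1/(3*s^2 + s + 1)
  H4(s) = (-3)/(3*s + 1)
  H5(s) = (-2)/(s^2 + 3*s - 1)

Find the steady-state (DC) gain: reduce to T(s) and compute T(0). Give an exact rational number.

Step 1. add H2, H3 (parallel) gives (3*s^2 + s + 2)/(3*s^2 + s + 1)
Step 2. close the feedback loop around H1, (H2+H3) gives (9*s^2 + 3*s + 3)/(6*s^3 - 10*s^2 - 2*s - 7)
Step 3. cascade [H1/(1-H1*(H2+H3))], H4, H5 gives (54*s^2 + 18*s + 18)/(18*s^6 + 30*s^5 - 106*s^4 - 47*s^3 - 60*s^2 + 2*s + 7)
That last expression is T(s); at s = 0 only the constant terms survive, so T(0) = 18/7.

Answer: 18/7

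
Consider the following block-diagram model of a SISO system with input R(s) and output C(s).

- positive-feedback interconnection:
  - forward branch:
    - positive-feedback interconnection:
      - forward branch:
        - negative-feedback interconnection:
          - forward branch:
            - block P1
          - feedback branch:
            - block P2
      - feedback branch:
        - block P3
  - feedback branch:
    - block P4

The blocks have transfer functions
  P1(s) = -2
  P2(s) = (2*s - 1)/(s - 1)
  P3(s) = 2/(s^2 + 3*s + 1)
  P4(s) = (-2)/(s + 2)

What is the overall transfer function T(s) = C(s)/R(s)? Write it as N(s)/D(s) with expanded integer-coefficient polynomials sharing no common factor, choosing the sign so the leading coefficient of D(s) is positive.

Step 1. feedback reduction of P1, P2 gives (2*s - 2)/(3*s - 1)
Step 2. close the feedback loop around [P1/(1+P1*P2)], P3 gives (2*s^3 + 4*s^2 - 4*s - 2)/(3*s^3 + 8*s^2 - 4*s + 3)
Step 3. apply the feedback formula to [[P1/(1+P1*P2)]/(1-[P1/(1+P1*P2)]*P3)], P4: this yields T(s), and no further normalization is needed

Hence the answer: (2*s^4 + 8*s^3 + 4*s^2 - 10*s - 4)/(3*s^4 + 18*s^3 + 20*s^2 - 13*s + 2)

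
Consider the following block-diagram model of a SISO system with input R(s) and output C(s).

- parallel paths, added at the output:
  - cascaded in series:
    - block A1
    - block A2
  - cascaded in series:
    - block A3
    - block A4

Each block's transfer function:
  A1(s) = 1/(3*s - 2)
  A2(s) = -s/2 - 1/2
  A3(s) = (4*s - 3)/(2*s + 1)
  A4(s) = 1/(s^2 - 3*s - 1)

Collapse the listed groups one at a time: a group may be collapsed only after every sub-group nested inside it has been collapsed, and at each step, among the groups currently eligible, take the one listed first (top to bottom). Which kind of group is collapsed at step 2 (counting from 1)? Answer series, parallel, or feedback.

[1] reduce the series chain A1, A2
[2] reduce the series chain A3, A4
[3] parallel reduction of (A1*A2), (A3*A4)
At step 2 the group reduced is series.

Answer: series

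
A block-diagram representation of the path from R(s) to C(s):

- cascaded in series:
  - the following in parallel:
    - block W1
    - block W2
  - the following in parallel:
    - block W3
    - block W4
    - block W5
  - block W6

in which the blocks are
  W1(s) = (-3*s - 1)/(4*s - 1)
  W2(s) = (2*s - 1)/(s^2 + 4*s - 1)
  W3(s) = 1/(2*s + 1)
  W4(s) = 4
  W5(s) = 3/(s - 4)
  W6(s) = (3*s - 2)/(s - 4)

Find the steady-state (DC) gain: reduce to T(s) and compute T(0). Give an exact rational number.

First reduce the diagram to T(s).

Step 1 - sum the parallel branches W1, W2: (-3*s^3 - 5*s^2 - 7*s + 2)/(4*s^3 + 15*s^2 - 8*s + 1)
Step 2 - sum the parallel branches W3, W4, W5: (8*s^2 - 21*s - 17)/(2*s^2 - 7*s - 4)
Step 3 - multiply (W1+W2), (W3+W4+W5), W6 (series): (-72*s^6 + 117*s^5 + 254*s^4 + 544*s^3 - 265*s^2 - 256*s + 68)/(8*s^6 - 30*s^5 - 145*s^4 + 546*s^3 + 33*s^2 - 104*s + 16)
DC gain: substitute s = 0 into T(s) from step 3: T(0) = 68/16 = 17/4.

Answer: 17/4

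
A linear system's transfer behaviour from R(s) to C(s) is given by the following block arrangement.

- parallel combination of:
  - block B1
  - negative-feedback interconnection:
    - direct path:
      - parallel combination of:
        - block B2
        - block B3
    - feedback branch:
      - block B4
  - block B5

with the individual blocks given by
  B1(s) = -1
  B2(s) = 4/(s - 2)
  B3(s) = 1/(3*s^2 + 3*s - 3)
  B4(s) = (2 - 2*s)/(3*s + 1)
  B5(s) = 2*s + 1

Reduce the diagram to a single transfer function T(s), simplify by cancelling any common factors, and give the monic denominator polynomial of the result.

Step 1: combine B2, B3 in parallel; result (12*s^2 + 13*s - 14)/(3*s^3 - 3*s^2 - 9*s + 6)
Step 2: collapse the loop ((B2+B3) forward, B4 return); result (36*s^3 + 51*s^2 - 29*s - 14)/(9*s^4 - 30*s^3 - 32*s^2 + 63*s - 22)
Step 3: sum the parallel branches B1, [(B2+B3)/(1+(B2+B3)*B4)], B5; result (18*s^5 - 60*s^4 - 28*s^3 + 177*s^2 - 73*s - 14)/(9*s^4 - 30*s^3 - 32*s^2 + 63*s - 22)
No further cancellation is possible in the step-3 result, so that is T(s). Its denominator becomes monic after dividing by the leading coefficient 9.

Hence the answer: s^4 - 10*s^3/3 - 32*s^2/9 + 7*s - 22/9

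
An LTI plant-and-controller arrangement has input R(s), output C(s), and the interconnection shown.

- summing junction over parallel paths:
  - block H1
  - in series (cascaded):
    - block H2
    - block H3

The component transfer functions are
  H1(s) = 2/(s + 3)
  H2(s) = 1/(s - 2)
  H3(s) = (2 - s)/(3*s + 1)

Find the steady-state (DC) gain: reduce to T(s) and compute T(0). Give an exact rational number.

Answer: -1/3

Working:
Step 1 - cascade H2, H3, giving (-1)/(3*s + 1)
Step 2 - combine H1, (H2*H3) in parallel, giving (5*s - 1)/(3*s^2 + 10*s + 3)
Step 2 gives the overall T(s). Then T(0) = -1/3.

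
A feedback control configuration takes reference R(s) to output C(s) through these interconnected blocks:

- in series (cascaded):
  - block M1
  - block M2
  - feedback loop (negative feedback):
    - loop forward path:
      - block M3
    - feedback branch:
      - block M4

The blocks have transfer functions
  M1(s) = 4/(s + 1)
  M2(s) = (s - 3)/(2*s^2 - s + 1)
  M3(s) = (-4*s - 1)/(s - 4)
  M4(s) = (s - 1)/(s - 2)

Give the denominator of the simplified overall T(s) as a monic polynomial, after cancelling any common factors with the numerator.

First reduce the diagram to T(s).

[1] close the feedback loop around M3, M4 gives (4*s^2 - 7*s - 2)/(3*s^2 + 3*s - 9)
[2] reduce the series chain M1, M2, [M3/(1+M3*M4)] gives (16*s^3 - 76*s^2 + 76*s + 24)/(6*s^5 + 9*s^4 - 15*s^3 - 6*s^2 + 3*s - 9)
Step 2 gives the fully reduced T(s), with no common factor left to cancel. The denominator's leading coefficient is 6, so divide each of its coefficients by 6 to get the monic form.

Answer: s^5 + 3*s^4/2 - 5*s^3/2 - s^2 + s/2 - 3/2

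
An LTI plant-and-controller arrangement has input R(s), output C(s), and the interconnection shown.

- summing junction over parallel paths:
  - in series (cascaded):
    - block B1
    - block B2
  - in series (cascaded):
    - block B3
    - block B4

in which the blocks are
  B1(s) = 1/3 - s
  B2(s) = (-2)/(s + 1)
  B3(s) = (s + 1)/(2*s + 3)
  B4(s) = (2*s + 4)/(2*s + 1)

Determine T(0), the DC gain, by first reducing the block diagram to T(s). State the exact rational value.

First reduce the diagram to T(s).

[1] cascade B1, B2 = (6*s - 2)/(3*s + 3)
[2] series reduction of B3, B4 = (2*s^2 + 6*s + 4)/(4*s^2 + 8*s + 3)
[3] sum the parallel branches (B1*B2), (B3*B4) = (30*s^3 + 64*s^2 + 32*s + 6)/(12*s^3 + 36*s^2 + 33*s + 9)
That last expression is T(s); at s = 0 only the constant terms survive, so T(0) = 6/9 = 2/3.

Answer: 2/3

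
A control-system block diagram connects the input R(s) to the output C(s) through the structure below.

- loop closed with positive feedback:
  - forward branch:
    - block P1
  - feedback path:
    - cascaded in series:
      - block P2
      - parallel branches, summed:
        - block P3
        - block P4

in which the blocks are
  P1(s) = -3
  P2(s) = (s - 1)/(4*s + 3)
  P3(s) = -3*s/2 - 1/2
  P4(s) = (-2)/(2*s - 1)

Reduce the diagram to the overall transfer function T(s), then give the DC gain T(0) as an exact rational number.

The answer is 6.

Reasoning:
Step 1: parallel reduction of P3, P4 gives (-6*s^2 + s - 3)/(4*s - 2)
Step 2: multiply P2, (P3+P4) (series) gives (-6*s^3 + 7*s^2 - 4*s + 3)/(16*s^2 + 4*s - 6)
Step 3: close the feedback loop around P1, (P2*(P3+P4)) gives (48*s^2 + 12*s - 18)/(18*s^3 - 37*s^2 + 8*s - 3)
The step-3 result is T(s). Setting s = 0: T(0) = -18/(-3) = 6.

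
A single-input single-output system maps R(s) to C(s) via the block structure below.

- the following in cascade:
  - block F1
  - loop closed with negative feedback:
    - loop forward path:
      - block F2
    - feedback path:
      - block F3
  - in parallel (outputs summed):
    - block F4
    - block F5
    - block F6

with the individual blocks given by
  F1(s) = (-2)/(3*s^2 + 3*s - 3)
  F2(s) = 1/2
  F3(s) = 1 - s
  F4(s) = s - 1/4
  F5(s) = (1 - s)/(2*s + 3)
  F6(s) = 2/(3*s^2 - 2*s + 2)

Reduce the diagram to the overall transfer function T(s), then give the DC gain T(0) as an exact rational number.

Reducing step by step:

[1] apply the feedback formula to F2, F3; result (-1)/(s - 3)
[2] add F4, F5, F6 (parallel); result (24*s^4 + 2*s^3 + 7*s^2 + 26*s + 26)/(24*s^3 + 20*s^2 - 8*s + 24)
[3] cascade F1, [F2/(1+F2*F3)], (F4+F5+F6); result (24*s^4 + 2*s^3 + 7*s^2 + 26*s + 26)/(36*s^6 - 42*s^5 - 216*s^4 + 48*s^3 + 66*s^2 - 180*s + 108)
DC gain: substitute s = 0 into T(s) from step 3: T(0) = 26/108 = 13/54.

Answer: 13/54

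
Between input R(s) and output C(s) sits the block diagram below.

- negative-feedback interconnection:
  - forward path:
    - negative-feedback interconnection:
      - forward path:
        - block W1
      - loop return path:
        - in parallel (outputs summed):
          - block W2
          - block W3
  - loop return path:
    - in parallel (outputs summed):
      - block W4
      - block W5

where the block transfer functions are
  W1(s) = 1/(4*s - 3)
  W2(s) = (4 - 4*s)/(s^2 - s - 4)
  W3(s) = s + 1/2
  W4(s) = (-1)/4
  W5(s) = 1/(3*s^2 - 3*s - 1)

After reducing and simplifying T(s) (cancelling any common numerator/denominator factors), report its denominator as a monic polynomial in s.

Reducing step by step:

Step 1: parallel reduction of W2, W3 gives (2*s^3 - s^2 - 17*s + 4)/(2*s^2 - 2*s - 8)
Step 2: collapse the loop (W1 forward, (W2+W3) return) gives (2*s^2 - 2*s - 8)/(10*s^3 - 15*s^2 - 43*s + 28)
Step 3: add W4, W5 (parallel) gives (-3*s^2 + 3*s + 5)/(12*s^2 - 12*s - 4)
Step 4: feedback reduction of [W1/(1+W1*(W2+W3))], (W4+W5) gives (12*s^4 - 24*s^3 - 40*s^2 + 52*s + 16)/(60*s^5 - 153*s^4 - 182*s^3 + 470*s^2 - 99*s - 76)
That last expression is T(s), already simplified. Scaling its denominator by 1/60 (the reciprocal of the leading coefficient) yields the monic denominator.

Answer: s^5 - 51*s^4/20 - 91*s^3/30 + 47*s^2/6 - 33*s/20 - 19/15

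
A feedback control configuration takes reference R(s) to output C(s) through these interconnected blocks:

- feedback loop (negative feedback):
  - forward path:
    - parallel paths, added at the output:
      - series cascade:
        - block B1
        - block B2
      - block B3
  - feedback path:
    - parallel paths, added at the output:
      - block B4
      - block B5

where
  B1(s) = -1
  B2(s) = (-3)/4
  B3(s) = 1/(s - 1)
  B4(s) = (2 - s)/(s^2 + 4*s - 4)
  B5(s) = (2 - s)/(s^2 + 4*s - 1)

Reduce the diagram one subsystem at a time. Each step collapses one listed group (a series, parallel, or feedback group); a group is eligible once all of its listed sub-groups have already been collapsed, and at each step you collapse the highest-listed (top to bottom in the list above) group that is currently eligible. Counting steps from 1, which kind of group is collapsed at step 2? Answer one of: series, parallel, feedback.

Step 1: combine B1, B2 in series
Step 2: parallel reduction of (B1*B2), B3
Step 3: combine B4, B5 in parallel
Step 4: feedback reduction of ((B1*B2)+B3), (B4+B5)
Step 2: parallel.

Therefore the answer is parallel.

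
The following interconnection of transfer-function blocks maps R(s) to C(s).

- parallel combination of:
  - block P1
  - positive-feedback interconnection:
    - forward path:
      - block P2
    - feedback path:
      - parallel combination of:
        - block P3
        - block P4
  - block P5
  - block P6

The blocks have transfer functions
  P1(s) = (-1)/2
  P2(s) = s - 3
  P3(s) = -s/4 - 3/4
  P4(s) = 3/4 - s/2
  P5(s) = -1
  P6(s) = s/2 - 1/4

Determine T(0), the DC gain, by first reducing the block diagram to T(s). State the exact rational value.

The answer is -19/4.

Reasoning:
1. reduce the parallel group P3, P4; result (-3*s)/4
2. reduce the feedback loop with forward P2 and return (P3+P4); result (4*s - 12)/(3*s^2 - 9*s + 4)
3. add P1, [P2/(1-P2*(P3+P4))], P5, P6 (parallel); result (6*s^3 - 39*s^2 + 87*s - 76)/(12*s^2 - 36*s + 16)
DC gain: substitute s = 0 into T(s) from step 3: T(0) = -76/16 = -19/4.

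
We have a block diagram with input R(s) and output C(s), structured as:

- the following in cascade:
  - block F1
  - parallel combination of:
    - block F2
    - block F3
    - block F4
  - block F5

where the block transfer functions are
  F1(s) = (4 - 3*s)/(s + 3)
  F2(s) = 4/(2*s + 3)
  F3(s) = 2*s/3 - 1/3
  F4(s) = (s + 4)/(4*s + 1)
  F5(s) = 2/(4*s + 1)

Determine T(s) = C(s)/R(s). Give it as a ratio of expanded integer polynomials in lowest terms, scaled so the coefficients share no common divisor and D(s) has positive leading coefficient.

First reduce the diagram to T(s).

1. sum the parallel branches F2, F3, F4: (16*s^3 + 26*s^2 + 73*s + 45)/(24*s^2 + 42*s + 9)
2. cascade F1, (F2+F3+F4), F5, which is the overall transfer function T(s) = C(s)/R(s) in lowest terms

Answer: (-96*s^4 - 28*s^3 - 230*s^2 + 314*s + 360)/(96*s^4 + 480*s^3 + 654*s^2 + 243*s + 27)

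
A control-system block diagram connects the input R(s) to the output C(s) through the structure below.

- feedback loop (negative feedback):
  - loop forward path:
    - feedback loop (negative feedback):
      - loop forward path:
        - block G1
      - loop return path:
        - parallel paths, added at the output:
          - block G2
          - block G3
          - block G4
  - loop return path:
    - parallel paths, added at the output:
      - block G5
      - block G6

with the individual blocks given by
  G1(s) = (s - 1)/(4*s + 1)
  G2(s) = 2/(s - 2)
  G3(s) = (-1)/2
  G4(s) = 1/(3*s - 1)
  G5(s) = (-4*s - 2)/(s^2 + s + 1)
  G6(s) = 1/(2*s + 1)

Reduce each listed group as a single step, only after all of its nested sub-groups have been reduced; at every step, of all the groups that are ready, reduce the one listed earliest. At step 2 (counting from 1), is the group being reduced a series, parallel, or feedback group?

[1] add G2, G3, G4 (parallel)
[2] collapse the loop (G1 forward, (G2+G3+G4) return)
[3] sum the parallel branches G5, G6
[4] reduce the feedback loop with forward [G1/(1+G1*(G2+G3+G4))] and return (G5+G6)
At step 2 the group reduced is feedback.

Final answer: feedback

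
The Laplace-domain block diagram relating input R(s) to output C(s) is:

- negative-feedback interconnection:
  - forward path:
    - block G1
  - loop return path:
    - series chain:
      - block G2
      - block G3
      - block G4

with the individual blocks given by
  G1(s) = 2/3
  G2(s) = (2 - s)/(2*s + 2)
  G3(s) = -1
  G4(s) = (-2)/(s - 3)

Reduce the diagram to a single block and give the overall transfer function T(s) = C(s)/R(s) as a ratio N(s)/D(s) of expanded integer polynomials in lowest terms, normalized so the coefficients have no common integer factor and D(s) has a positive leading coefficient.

The answer is (2*s^2 - 4*s - 6)/(3*s^2 - 8*s - 5).

Reasoning:
Step 1. series reduction of G2, G3, G4: (2 - s)/(s^2 - 2*s - 3)
Step 2. close the feedback loop around G1, (G2*G3*G4) - this is the overall T(s), already in the required normalized form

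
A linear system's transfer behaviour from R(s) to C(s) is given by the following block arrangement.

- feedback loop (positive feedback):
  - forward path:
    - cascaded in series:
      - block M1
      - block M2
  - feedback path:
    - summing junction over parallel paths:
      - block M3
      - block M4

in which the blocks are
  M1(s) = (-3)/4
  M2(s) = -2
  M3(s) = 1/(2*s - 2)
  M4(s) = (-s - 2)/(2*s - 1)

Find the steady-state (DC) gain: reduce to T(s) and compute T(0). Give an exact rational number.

Step 1. reduce the series chain M1, M2; result 3/2
Step 2. add M3, M4 (parallel); result (3 - 2*s^2)/(4*s^2 - 6*s + 2)
Step 3. feedback reduction of (M1*M2), (M3+M4); result (12*s^2 - 18*s + 6)/(14*s^2 - 12*s - 5)
Evaluating the step-3 result (the overall T(s)) at s = 0 gives T(0) = 6/(-5) = -6/5.

Final answer: -6/5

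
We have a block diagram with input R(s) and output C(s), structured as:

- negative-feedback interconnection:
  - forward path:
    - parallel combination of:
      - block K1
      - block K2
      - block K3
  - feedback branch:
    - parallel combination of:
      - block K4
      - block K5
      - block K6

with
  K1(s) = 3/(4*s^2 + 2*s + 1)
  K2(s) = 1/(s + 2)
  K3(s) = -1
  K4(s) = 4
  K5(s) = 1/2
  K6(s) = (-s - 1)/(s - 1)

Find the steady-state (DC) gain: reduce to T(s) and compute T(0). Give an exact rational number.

Answer: 10/59

Working:
Step 1. combine K1, K2, K3 in parallel = (-4*s^3 - 6*s^2 + 5)/(4*s^3 + 10*s^2 + 5*s + 2)
Step 2. combine K4, K5, K6 in parallel = (7*s - 11)/(2*s - 2)
Step 3. apply the feedback formula to (K1+K2+K3), (K4+K5+K6) = (8*s^4 + 4*s^3 - 12*s^2 - 10*s + 10)/(20*s^4 - 14*s^3 - 56*s^2 - 29*s + 59)
The step-3 result is T(s). Setting s = 0: T(0) = 10/59.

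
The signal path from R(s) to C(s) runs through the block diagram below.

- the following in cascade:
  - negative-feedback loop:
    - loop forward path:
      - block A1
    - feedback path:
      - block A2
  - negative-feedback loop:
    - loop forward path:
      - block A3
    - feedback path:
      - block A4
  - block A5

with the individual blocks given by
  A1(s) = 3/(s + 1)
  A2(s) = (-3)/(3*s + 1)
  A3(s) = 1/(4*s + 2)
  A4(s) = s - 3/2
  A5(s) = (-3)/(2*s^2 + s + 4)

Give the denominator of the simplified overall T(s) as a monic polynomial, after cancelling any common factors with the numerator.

Reducing step by step:

Step 1 - apply the feedback formula to A1, A2 = (9*s + 3)/(3*s^2 + 4*s - 8)
Step 2 - apply the feedback formula to A3, A4 = 2/(10*s + 1)
Step 3 - multiply [A1/(1+A1*A2)], [A3/(1+A3*A4)], A5 (series) = (-54*s - 18)/(60*s^5 + 116*s^4 + 11*s^3 + 80*s^2 - 312*s - 32)
Step 3 gives the fully reduced T(s), with no common factor left to cancel. The denominator's leading coefficient is 60, so divide each of its coefficients by 60 to get the monic form.

Answer: s^5 + 29*s^4/15 + 11*s^3/60 + 4*s^2/3 - 26*s/5 - 8/15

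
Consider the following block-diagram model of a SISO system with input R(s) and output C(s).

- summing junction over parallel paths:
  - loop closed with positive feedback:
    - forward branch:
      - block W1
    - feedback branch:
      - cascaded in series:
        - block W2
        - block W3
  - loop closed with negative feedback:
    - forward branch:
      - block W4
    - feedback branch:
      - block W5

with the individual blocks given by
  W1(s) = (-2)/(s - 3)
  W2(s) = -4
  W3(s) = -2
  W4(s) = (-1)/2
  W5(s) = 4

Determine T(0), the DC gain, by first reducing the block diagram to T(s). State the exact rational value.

Answer: 9/26

Working:
1. reduce the series chain W2, W3 gives 8
2. close the feedback loop around W1, (W2*W3) gives (-2)/(s + 13)
3. apply the feedback formula to W4, W5 gives 1/2
4. parallel reduction of [W1/(1-W1*(W2*W3))], [W4/(1+W4*W5)] gives (s + 9)/(2*s + 26)
The step-4 result is T(s). Setting s = 0: T(0) = 9/26.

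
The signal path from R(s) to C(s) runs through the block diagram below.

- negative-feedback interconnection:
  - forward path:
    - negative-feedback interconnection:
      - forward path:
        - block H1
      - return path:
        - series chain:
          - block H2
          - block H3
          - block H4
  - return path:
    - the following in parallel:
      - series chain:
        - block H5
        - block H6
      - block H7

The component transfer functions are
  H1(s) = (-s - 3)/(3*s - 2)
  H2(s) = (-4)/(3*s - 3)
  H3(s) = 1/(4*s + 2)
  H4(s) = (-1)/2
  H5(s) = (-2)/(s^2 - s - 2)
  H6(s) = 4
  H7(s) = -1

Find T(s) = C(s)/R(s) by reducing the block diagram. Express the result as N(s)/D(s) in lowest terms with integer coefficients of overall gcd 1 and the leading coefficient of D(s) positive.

[1] cascade H2, H3, H4, giving 1/(6*s^2 - 3*s - 3)
[2] apply the feedback formula to H1, (H2*H3*H4), giving (-6*s^3 - 15*s^2 + 12*s + 9)/(18*s^3 - 21*s^2 - 4*s + 3)
[3] cascade H5, H6, giving (-8)/(s^2 - s - 2)
[4] parallel reduction of (H5*H6), H7, giving (-s^2 + s - 6)/(s^2 - s - 2)
[5] close the feedback loop around [H1/(1+H1*(H2*H3*H4))], ((H5*H6)+H7), giving the overall T(s)

Answer: (-6*s^5 - 9*s^4 + 39*s^3 + 27*s^2 - 33*s - 18)/(24*s^5 - 30*s^4 - 10*s^3 + 142*s^2 - 58*s - 60)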